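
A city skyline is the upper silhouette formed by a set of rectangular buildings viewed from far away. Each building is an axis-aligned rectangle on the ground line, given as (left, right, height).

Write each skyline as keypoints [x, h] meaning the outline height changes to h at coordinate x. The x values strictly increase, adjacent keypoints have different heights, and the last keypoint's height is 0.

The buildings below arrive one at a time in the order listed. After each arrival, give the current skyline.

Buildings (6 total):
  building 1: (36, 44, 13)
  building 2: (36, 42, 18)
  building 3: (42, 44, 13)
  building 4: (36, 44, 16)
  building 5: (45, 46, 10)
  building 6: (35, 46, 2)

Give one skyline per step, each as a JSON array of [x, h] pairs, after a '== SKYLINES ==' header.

== SKYLINES ==
[[36,13],[44,0]]
[[36,18],[42,13],[44,0]]
[[36,18],[42,13],[44,0]]
[[36,18],[42,16],[44,0]]
[[36,18],[42,16],[44,0],[45,10],[46,0]]
[[35,2],[36,18],[42,16],[44,2],[45,10],[46,0]]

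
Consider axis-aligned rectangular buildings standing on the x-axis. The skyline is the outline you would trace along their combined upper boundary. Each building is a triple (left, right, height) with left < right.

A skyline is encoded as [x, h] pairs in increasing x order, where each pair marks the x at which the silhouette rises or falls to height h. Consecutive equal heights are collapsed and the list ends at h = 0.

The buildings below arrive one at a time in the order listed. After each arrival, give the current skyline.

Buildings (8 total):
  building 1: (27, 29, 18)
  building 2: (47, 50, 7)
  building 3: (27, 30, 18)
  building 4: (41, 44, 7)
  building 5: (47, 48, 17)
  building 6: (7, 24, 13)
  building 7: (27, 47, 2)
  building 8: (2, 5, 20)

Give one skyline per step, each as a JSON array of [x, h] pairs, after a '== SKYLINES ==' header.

== SKYLINES ==
[[27,18],[29,0]]
[[27,18],[29,0],[47,7],[50,0]]
[[27,18],[30,0],[47,7],[50,0]]
[[27,18],[30,0],[41,7],[44,0],[47,7],[50,0]]
[[27,18],[30,0],[41,7],[44,0],[47,17],[48,7],[50,0]]
[[7,13],[24,0],[27,18],[30,0],[41,7],[44,0],[47,17],[48,7],[50,0]]
[[7,13],[24,0],[27,18],[30,2],[41,7],[44,2],[47,17],[48,7],[50,0]]
[[2,20],[5,0],[7,13],[24,0],[27,18],[30,2],[41,7],[44,2],[47,17],[48,7],[50,0]]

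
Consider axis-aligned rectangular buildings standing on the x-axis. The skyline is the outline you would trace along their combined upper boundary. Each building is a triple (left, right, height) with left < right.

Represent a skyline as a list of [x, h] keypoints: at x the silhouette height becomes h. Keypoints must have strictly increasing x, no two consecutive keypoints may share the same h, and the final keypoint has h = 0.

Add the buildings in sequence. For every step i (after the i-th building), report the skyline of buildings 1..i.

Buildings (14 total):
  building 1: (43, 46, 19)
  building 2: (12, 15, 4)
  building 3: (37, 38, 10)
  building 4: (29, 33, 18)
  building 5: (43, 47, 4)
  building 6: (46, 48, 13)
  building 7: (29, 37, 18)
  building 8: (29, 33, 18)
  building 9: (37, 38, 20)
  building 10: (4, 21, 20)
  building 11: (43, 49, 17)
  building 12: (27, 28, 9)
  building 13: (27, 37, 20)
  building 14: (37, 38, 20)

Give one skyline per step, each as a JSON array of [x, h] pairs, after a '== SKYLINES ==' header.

== SKYLINES ==
[[43,19],[46,0]]
[[12,4],[15,0],[43,19],[46,0]]
[[12,4],[15,0],[37,10],[38,0],[43,19],[46,0]]
[[12,4],[15,0],[29,18],[33,0],[37,10],[38,0],[43,19],[46,0]]
[[12,4],[15,0],[29,18],[33,0],[37,10],[38,0],[43,19],[46,4],[47,0]]
[[12,4],[15,0],[29,18],[33,0],[37,10],[38,0],[43,19],[46,13],[48,0]]
[[12,4],[15,0],[29,18],[37,10],[38,0],[43,19],[46,13],[48,0]]
[[12,4],[15,0],[29,18],[37,10],[38,0],[43,19],[46,13],[48,0]]
[[12,4],[15,0],[29,18],[37,20],[38,0],[43,19],[46,13],[48,0]]
[[4,20],[21,0],[29,18],[37,20],[38,0],[43,19],[46,13],[48,0]]
[[4,20],[21,0],[29,18],[37,20],[38,0],[43,19],[46,17],[49,0]]
[[4,20],[21,0],[27,9],[28,0],[29,18],[37,20],[38,0],[43,19],[46,17],[49,0]]
[[4,20],[21,0],[27,20],[38,0],[43,19],[46,17],[49,0]]
[[4,20],[21,0],[27,20],[38,0],[43,19],[46,17],[49,0]]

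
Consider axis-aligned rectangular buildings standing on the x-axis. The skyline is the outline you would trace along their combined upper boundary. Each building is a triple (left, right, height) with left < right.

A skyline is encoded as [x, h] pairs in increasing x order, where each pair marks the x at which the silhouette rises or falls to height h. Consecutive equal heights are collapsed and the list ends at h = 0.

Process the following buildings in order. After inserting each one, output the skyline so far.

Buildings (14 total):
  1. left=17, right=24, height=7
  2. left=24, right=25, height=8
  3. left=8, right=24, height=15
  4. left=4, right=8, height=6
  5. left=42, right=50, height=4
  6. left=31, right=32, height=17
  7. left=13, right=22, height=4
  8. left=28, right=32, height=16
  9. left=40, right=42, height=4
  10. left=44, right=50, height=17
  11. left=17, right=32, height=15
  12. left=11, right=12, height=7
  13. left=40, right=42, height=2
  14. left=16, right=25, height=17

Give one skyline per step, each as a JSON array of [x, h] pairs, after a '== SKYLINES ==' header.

== SKYLINES ==
[[17,7],[24,0]]
[[17,7],[24,8],[25,0]]
[[8,15],[24,8],[25,0]]
[[4,6],[8,15],[24,8],[25,0]]
[[4,6],[8,15],[24,8],[25,0],[42,4],[50,0]]
[[4,6],[8,15],[24,8],[25,0],[31,17],[32,0],[42,4],[50,0]]
[[4,6],[8,15],[24,8],[25,0],[31,17],[32,0],[42,4],[50,0]]
[[4,6],[8,15],[24,8],[25,0],[28,16],[31,17],[32,0],[42,4],[50,0]]
[[4,6],[8,15],[24,8],[25,0],[28,16],[31,17],[32,0],[40,4],[50,0]]
[[4,6],[8,15],[24,8],[25,0],[28,16],[31,17],[32,0],[40,4],[44,17],[50,0]]
[[4,6],[8,15],[28,16],[31,17],[32,0],[40,4],[44,17],[50,0]]
[[4,6],[8,15],[28,16],[31,17],[32,0],[40,4],[44,17],[50,0]]
[[4,6],[8,15],[28,16],[31,17],[32,0],[40,4],[44,17],[50,0]]
[[4,6],[8,15],[16,17],[25,15],[28,16],[31,17],[32,0],[40,4],[44,17],[50,0]]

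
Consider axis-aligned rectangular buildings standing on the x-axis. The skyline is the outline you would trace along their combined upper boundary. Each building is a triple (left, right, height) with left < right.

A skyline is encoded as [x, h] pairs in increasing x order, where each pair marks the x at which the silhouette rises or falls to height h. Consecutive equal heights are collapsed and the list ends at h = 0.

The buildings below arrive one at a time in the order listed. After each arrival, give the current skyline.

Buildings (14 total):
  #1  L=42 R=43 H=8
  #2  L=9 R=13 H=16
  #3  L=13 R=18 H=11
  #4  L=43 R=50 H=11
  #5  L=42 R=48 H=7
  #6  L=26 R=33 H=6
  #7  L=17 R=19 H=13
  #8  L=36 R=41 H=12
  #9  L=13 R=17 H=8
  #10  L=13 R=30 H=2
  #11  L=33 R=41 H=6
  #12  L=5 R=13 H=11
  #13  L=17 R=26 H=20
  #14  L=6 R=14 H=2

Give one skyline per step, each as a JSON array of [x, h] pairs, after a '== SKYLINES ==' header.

== SKYLINES ==
[[42,8],[43,0]]
[[9,16],[13,0],[42,8],[43,0]]
[[9,16],[13,11],[18,0],[42,8],[43,0]]
[[9,16],[13,11],[18,0],[42,8],[43,11],[50,0]]
[[9,16],[13,11],[18,0],[42,8],[43,11],[50,0]]
[[9,16],[13,11],[18,0],[26,6],[33,0],[42,8],[43,11],[50,0]]
[[9,16],[13,11],[17,13],[19,0],[26,6],[33,0],[42,8],[43,11],[50,0]]
[[9,16],[13,11],[17,13],[19,0],[26,6],[33,0],[36,12],[41,0],[42,8],[43,11],[50,0]]
[[9,16],[13,11],[17,13],[19,0],[26,6],[33,0],[36,12],[41,0],[42,8],[43,11],[50,0]]
[[9,16],[13,11],[17,13],[19,2],[26,6],[33,0],[36,12],[41,0],[42,8],[43,11],[50,0]]
[[9,16],[13,11],[17,13],[19,2],[26,6],[36,12],[41,0],[42,8],[43,11],[50,0]]
[[5,11],[9,16],[13,11],[17,13],[19,2],[26,6],[36,12],[41,0],[42,8],[43,11],[50,0]]
[[5,11],[9,16],[13,11],[17,20],[26,6],[36,12],[41,0],[42,8],[43,11],[50,0]]
[[5,11],[9,16],[13,11],[17,20],[26,6],[36,12],[41,0],[42,8],[43,11],[50,0]]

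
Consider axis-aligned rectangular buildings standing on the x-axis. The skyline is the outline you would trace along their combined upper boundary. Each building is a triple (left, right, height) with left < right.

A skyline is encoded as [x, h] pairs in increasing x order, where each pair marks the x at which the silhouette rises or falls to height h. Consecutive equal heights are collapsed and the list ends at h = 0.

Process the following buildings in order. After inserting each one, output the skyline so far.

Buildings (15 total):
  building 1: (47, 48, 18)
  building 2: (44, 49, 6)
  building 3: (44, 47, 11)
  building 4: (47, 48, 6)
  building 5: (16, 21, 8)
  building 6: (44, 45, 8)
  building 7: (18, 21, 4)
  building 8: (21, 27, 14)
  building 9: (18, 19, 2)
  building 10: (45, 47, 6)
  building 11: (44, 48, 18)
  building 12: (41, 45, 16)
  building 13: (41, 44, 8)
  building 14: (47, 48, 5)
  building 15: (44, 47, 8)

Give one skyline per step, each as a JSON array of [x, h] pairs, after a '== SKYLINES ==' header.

== SKYLINES ==
[[47,18],[48,0]]
[[44,6],[47,18],[48,6],[49,0]]
[[44,11],[47,18],[48,6],[49,0]]
[[44,11],[47,18],[48,6],[49,0]]
[[16,8],[21,0],[44,11],[47,18],[48,6],[49,0]]
[[16,8],[21,0],[44,11],[47,18],[48,6],[49,0]]
[[16,8],[21,0],[44,11],[47,18],[48,6],[49,0]]
[[16,8],[21,14],[27,0],[44,11],[47,18],[48,6],[49,0]]
[[16,8],[21,14],[27,0],[44,11],[47,18],[48,6],[49,0]]
[[16,8],[21,14],[27,0],[44,11],[47,18],[48,6],[49,0]]
[[16,8],[21,14],[27,0],[44,18],[48,6],[49,0]]
[[16,8],[21,14],[27,0],[41,16],[44,18],[48,6],[49,0]]
[[16,8],[21,14],[27,0],[41,16],[44,18],[48,6],[49,0]]
[[16,8],[21,14],[27,0],[41,16],[44,18],[48,6],[49,0]]
[[16,8],[21,14],[27,0],[41,16],[44,18],[48,6],[49,0]]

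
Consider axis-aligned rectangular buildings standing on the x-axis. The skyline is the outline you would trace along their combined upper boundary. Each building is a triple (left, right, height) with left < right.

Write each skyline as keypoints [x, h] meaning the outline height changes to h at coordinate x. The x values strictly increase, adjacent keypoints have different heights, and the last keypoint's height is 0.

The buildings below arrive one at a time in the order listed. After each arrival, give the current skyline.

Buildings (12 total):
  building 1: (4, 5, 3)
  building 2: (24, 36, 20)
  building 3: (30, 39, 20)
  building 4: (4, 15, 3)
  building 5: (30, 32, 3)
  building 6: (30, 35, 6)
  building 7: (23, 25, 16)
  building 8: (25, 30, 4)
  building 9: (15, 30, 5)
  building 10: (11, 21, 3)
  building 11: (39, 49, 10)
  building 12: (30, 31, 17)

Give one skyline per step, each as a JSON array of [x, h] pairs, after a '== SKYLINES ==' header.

== SKYLINES ==
[[4,3],[5,0]]
[[4,3],[5,0],[24,20],[36,0]]
[[4,3],[5,0],[24,20],[39,0]]
[[4,3],[15,0],[24,20],[39,0]]
[[4,3],[15,0],[24,20],[39,0]]
[[4,3],[15,0],[24,20],[39,0]]
[[4,3],[15,0],[23,16],[24,20],[39,0]]
[[4,3],[15,0],[23,16],[24,20],[39,0]]
[[4,3],[15,5],[23,16],[24,20],[39,0]]
[[4,3],[15,5],[23,16],[24,20],[39,0]]
[[4,3],[15,5],[23,16],[24,20],[39,10],[49,0]]
[[4,3],[15,5],[23,16],[24,20],[39,10],[49,0]]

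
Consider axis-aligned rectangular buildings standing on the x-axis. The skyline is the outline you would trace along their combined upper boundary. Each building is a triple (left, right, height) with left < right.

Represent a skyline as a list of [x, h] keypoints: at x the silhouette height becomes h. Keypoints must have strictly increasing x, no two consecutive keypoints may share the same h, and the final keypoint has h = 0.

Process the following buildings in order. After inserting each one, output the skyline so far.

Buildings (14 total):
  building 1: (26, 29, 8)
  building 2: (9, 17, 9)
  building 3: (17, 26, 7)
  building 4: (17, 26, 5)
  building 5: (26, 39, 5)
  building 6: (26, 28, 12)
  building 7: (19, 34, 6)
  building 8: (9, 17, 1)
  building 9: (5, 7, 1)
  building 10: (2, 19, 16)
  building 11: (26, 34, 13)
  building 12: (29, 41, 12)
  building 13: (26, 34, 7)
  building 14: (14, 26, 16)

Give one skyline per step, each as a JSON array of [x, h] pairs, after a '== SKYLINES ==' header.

== SKYLINES ==
[[26,8],[29,0]]
[[9,9],[17,0],[26,8],[29,0]]
[[9,9],[17,7],[26,8],[29,0]]
[[9,9],[17,7],[26,8],[29,0]]
[[9,9],[17,7],[26,8],[29,5],[39,0]]
[[9,9],[17,7],[26,12],[28,8],[29,5],[39,0]]
[[9,9],[17,7],[26,12],[28,8],[29,6],[34,5],[39,0]]
[[9,9],[17,7],[26,12],[28,8],[29,6],[34,5],[39,0]]
[[5,1],[7,0],[9,9],[17,7],[26,12],[28,8],[29,6],[34,5],[39,0]]
[[2,16],[19,7],[26,12],[28,8],[29,6],[34,5],[39,0]]
[[2,16],[19,7],[26,13],[34,5],[39,0]]
[[2,16],[19,7],[26,13],[34,12],[41,0]]
[[2,16],[19,7],[26,13],[34,12],[41,0]]
[[2,16],[26,13],[34,12],[41,0]]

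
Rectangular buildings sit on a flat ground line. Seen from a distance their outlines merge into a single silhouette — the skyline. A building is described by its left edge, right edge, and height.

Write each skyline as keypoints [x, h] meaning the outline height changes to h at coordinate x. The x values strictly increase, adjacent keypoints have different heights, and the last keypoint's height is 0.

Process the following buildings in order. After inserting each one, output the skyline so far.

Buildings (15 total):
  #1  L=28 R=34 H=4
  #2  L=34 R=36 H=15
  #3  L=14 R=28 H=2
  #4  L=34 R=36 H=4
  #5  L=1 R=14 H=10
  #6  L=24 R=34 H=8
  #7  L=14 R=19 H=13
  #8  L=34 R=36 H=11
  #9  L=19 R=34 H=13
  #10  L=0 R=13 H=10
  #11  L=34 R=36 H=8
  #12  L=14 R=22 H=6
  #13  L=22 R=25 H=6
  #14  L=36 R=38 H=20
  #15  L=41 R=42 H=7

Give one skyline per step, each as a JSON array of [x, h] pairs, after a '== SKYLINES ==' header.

== SKYLINES ==
[[28,4],[34,0]]
[[28,4],[34,15],[36,0]]
[[14,2],[28,4],[34,15],[36,0]]
[[14,2],[28,4],[34,15],[36,0]]
[[1,10],[14,2],[28,4],[34,15],[36,0]]
[[1,10],[14,2],[24,8],[34,15],[36,0]]
[[1,10],[14,13],[19,2],[24,8],[34,15],[36,0]]
[[1,10],[14,13],[19,2],[24,8],[34,15],[36,0]]
[[1,10],[14,13],[34,15],[36,0]]
[[0,10],[14,13],[34,15],[36,0]]
[[0,10],[14,13],[34,15],[36,0]]
[[0,10],[14,13],[34,15],[36,0]]
[[0,10],[14,13],[34,15],[36,0]]
[[0,10],[14,13],[34,15],[36,20],[38,0]]
[[0,10],[14,13],[34,15],[36,20],[38,0],[41,7],[42,0]]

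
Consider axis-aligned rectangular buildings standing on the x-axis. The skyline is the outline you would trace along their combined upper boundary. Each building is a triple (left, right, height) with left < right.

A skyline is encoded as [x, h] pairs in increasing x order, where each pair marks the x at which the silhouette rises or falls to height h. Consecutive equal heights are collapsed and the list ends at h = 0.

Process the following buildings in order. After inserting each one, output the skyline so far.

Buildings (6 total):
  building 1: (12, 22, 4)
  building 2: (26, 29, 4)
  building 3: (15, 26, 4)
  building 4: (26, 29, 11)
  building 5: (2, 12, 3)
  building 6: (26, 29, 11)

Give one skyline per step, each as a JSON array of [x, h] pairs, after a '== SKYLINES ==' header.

== SKYLINES ==
[[12,4],[22,0]]
[[12,4],[22,0],[26,4],[29,0]]
[[12,4],[29,0]]
[[12,4],[26,11],[29,0]]
[[2,3],[12,4],[26,11],[29,0]]
[[2,3],[12,4],[26,11],[29,0]]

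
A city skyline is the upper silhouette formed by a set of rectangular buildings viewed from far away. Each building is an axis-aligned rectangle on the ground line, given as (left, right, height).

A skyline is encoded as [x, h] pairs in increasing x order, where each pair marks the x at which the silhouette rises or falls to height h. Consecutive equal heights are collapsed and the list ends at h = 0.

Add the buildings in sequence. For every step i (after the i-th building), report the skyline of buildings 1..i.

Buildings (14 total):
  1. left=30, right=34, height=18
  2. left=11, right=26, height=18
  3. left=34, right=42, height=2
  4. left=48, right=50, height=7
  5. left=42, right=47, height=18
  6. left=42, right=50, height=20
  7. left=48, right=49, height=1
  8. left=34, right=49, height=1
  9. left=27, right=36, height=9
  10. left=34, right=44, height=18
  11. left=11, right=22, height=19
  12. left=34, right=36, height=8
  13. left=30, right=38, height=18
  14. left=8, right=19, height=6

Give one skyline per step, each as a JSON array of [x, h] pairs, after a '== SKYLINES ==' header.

== SKYLINES ==
[[30,18],[34,0]]
[[11,18],[26,0],[30,18],[34,0]]
[[11,18],[26,0],[30,18],[34,2],[42,0]]
[[11,18],[26,0],[30,18],[34,2],[42,0],[48,7],[50,0]]
[[11,18],[26,0],[30,18],[34,2],[42,18],[47,0],[48,7],[50,0]]
[[11,18],[26,0],[30,18],[34,2],[42,20],[50,0]]
[[11,18],[26,0],[30,18],[34,2],[42,20],[50,0]]
[[11,18],[26,0],[30,18],[34,2],[42,20],[50,0]]
[[11,18],[26,0],[27,9],[30,18],[34,9],[36,2],[42,20],[50,0]]
[[11,18],[26,0],[27,9],[30,18],[42,20],[50,0]]
[[11,19],[22,18],[26,0],[27,9],[30,18],[42,20],[50,0]]
[[11,19],[22,18],[26,0],[27,9],[30,18],[42,20],[50,0]]
[[11,19],[22,18],[26,0],[27,9],[30,18],[42,20],[50,0]]
[[8,6],[11,19],[22,18],[26,0],[27,9],[30,18],[42,20],[50,0]]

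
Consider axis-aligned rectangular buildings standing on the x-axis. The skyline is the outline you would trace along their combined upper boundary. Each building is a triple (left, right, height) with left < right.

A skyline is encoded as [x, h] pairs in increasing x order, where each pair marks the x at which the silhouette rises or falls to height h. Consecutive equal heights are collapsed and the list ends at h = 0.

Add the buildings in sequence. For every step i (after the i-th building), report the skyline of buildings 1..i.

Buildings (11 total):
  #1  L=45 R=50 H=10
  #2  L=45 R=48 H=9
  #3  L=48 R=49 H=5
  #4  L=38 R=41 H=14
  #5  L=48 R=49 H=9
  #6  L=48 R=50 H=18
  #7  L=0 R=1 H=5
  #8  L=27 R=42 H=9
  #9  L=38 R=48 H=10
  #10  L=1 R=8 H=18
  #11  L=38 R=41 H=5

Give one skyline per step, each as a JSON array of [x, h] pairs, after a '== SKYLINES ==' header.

== SKYLINES ==
[[45,10],[50,0]]
[[45,10],[50,0]]
[[45,10],[50,0]]
[[38,14],[41,0],[45,10],[50,0]]
[[38,14],[41,0],[45,10],[50,0]]
[[38,14],[41,0],[45,10],[48,18],[50,0]]
[[0,5],[1,0],[38,14],[41,0],[45,10],[48,18],[50,0]]
[[0,5],[1,0],[27,9],[38,14],[41,9],[42,0],[45,10],[48,18],[50,0]]
[[0,5],[1,0],[27,9],[38,14],[41,10],[48,18],[50,0]]
[[0,5],[1,18],[8,0],[27,9],[38,14],[41,10],[48,18],[50,0]]
[[0,5],[1,18],[8,0],[27,9],[38,14],[41,10],[48,18],[50,0]]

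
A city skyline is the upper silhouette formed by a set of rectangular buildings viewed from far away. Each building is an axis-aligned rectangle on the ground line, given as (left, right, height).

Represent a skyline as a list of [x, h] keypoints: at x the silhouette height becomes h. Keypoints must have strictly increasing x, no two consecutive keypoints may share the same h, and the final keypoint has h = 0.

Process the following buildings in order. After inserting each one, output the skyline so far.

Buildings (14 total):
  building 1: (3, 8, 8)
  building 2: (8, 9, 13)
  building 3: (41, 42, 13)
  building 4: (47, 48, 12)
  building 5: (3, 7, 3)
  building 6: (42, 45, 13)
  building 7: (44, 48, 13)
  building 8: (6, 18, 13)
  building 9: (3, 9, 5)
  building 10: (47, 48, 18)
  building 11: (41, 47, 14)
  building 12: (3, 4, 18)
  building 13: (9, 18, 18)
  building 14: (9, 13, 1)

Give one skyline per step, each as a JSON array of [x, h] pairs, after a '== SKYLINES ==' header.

== SKYLINES ==
[[3,8],[8,0]]
[[3,8],[8,13],[9,0]]
[[3,8],[8,13],[9,0],[41,13],[42,0]]
[[3,8],[8,13],[9,0],[41,13],[42,0],[47,12],[48,0]]
[[3,8],[8,13],[9,0],[41,13],[42,0],[47,12],[48,0]]
[[3,8],[8,13],[9,0],[41,13],[45,0],[47,12],[48,0]]
[[3,8],[8,13],[9,0],[41,13],[48,0]]
[[3,8],[6,13],[18,0],[41,13],[48,0]]
[[3,8],[6,13],[18,0],[41,13],[48,0]]
[[3,8],[6,13],[18,0],[41,13],[47,18],[48,0]]
[[3,8],[6,13],[18,0],[41,14],[47,18],[48,0]]
[[3,18],[4,8],[6,13],[18,0],[41,14],[47,18],[48,0]]
[[3,18],[4,8],[6,13],[9,18],[18,0],[41,14],[47,18],[48,0]]
[[3,18],[4,8],[6,13],[9,18],[18,0],[41,14],[47,18],[48,0]]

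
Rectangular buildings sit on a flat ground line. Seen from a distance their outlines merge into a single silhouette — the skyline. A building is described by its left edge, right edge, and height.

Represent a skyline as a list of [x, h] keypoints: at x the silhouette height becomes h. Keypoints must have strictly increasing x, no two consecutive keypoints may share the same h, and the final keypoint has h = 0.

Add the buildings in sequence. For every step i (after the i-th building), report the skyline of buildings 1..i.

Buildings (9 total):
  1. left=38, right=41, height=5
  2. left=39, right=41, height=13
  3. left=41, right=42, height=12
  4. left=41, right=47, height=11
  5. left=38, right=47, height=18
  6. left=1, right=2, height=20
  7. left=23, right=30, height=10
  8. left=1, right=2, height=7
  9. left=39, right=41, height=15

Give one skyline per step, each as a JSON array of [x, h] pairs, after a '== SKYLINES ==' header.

== SKYLINES ==
[[38,5],[41,0]]
[[38,5],[39,13],[41,0]]
[[38,5],[39,13],[41,12],[42,0]]
[[38,5],[39,13],[41,12],[42,11],[47,0]]
[[38,18],[47,0]]
[[1,20],[2,0],[38,18],[47,0]]
[[1,20],[2,0],[23,10],[30,0],[38,18],[47,0]]
[[1,20],[2,0],[23,10],[30,0],[38,18],[47,0]]
[[1,20],[2,0],[23,10],[30,0],[38,18],[47,0]]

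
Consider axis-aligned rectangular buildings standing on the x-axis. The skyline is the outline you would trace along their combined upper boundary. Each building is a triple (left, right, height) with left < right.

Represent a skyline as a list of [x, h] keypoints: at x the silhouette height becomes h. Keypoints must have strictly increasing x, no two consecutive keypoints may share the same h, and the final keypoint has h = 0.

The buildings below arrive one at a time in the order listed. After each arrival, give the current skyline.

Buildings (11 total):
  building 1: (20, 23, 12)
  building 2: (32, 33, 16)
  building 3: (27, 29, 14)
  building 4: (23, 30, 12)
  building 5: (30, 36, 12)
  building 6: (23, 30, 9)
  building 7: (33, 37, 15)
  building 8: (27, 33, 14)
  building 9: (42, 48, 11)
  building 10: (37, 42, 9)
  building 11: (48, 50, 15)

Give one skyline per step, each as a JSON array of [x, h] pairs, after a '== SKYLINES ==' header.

== SKYLINES ==
[[20,12],[23,0]]
[[20,12],[23,0],[32,16],[33,0]]
[[20,12],[23,0],[27,14],[29,0],[32,16],[33,0]]
[[20,12],[27,14],[29,12],[30,0],[32,16],[33,0]]
[[20,12],[27,14],[29,12],[32,16],[33,12],[36,0]]
[[20,12],[27,14],[29,12],[32,16],[33,12],[36,0]]
[[20,12],[27,14],[29,12],[32,16],[33,15],[37,0]]
[[20,12],[27,14],[32,16],[33,15],[37,0]]
[[20,12],[27,14],[32,16],[33,15],[37,0],[42,11],[48,0]]
[[20,12],[27,14],[32,16],[33,15],[37,9],[42,11],[48,0]]
[[20,12],[27,14],[32,16],[33,15],[37,9],[42,11],[48,15],[50,0]]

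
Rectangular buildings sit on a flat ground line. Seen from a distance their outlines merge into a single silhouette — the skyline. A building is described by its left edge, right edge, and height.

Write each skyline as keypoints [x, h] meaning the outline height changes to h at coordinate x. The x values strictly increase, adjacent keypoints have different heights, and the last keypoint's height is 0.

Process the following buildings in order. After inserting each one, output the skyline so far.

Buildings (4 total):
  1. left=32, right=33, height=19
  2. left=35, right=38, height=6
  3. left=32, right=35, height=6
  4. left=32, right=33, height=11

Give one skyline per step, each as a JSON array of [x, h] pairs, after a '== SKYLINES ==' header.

== SKYLINES ==
[[32,19],[33,0]]
[[32,19],[33,0],[35,6],[38,0]]
[[32,19],[33,6],[38,0]]
[[32,19],[33,6],[38,0]]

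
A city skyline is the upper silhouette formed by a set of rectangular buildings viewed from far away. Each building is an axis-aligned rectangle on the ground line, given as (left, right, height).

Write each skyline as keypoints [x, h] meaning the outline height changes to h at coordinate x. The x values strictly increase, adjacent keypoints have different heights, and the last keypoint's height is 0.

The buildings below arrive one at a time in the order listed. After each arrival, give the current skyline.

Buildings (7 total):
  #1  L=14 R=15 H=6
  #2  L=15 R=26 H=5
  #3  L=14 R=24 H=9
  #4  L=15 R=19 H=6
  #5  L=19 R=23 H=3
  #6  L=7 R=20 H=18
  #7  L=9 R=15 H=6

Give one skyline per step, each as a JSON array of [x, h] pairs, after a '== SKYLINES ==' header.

== SKYLINES ==
[[14,6],[15,0]]
[[14,6],[15,5],[26,0]]
[[14,9],[24,5],[26,0]]
[[14,9],[24,5],[26,0]]
[[14,9],[24,5],[26,0]]
[[7,18],[20,9],[24,5],[26,0]]
[[7,18],[20,9],[24,5],[26,0]]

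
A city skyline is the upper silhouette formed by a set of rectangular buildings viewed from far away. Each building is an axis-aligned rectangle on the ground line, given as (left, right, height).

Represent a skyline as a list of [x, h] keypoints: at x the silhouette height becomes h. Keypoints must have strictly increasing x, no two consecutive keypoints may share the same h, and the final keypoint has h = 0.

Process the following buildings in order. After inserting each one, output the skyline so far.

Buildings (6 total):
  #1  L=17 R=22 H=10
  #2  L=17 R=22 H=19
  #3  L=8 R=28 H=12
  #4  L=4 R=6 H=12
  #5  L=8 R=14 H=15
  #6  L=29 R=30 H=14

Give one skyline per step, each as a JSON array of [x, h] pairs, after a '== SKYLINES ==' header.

== SKYLINES ==
[[17,10],[22,0]]
[[17,19],[22,0]]
[[8,12],[17,19],[22,12],[28,0]]
[[4,12],[6,0],[8,12],[17,19],[22,12],[28,0]]
[[4,12],[6,0],[8,15],[14,12],[17,19],[22,12],[28,0]]
[[4,12],[6,0],[8,15],[14,12],[17,19],[22,12],[28,0],[29,14],[30,0]]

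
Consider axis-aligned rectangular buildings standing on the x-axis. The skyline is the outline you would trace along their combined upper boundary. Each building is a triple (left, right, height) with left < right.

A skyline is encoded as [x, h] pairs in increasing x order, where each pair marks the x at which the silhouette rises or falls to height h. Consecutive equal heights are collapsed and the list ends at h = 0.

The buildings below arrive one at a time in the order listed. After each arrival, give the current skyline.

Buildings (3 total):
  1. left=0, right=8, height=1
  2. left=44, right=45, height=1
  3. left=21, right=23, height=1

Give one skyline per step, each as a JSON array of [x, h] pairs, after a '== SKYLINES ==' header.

== SKYLINES ==
[[0,1],[8,0]]
[[0,1],[8,0],[44,1],[45,0]]
[[0,1],[8,0],[21,1],[23,0],[44,1],[45,0]]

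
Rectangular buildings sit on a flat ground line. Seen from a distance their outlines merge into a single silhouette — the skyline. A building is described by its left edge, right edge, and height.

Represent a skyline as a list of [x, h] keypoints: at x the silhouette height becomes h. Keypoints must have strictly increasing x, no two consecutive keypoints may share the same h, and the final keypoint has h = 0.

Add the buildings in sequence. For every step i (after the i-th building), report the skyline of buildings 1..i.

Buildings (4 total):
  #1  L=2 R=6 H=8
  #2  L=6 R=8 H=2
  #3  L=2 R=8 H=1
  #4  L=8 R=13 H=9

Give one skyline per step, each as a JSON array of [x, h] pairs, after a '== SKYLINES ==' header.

== SKYLINES ==
[[2,8],[6,0]]
[[2,8],[6,2],[8,0]]
[[2,8],[6,2],[8,0]]
[[2,8],[6,2],[8,9],[13,0]]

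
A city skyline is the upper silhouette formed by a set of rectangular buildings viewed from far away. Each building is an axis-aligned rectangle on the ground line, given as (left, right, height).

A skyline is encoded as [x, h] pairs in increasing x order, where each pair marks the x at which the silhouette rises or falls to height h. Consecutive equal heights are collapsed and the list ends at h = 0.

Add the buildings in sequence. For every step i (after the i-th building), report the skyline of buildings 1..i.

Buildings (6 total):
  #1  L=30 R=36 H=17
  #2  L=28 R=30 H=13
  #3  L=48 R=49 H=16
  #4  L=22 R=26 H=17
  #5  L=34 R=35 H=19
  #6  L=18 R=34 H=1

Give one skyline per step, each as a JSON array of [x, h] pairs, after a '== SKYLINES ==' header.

== SKYLINES ==
[[30,17],[36,0]]
[[28,13],[30,17],[36,0]]
[[28,13],[30,17],[36,0],[48,16],[49,0]]
[[22,17],[26,0],[28,13],[30,17],[36,0],[48,16],[49,0]]
[[22,17],[26,0],[28,13],[30,17],[34,19],[35,17],[36,0],[48,16],[49,0]]
[[18,1],[22,17],[26,1],[28,13],[30,17],[34,19],[35,17],[36,0],[48,16],[49,0]]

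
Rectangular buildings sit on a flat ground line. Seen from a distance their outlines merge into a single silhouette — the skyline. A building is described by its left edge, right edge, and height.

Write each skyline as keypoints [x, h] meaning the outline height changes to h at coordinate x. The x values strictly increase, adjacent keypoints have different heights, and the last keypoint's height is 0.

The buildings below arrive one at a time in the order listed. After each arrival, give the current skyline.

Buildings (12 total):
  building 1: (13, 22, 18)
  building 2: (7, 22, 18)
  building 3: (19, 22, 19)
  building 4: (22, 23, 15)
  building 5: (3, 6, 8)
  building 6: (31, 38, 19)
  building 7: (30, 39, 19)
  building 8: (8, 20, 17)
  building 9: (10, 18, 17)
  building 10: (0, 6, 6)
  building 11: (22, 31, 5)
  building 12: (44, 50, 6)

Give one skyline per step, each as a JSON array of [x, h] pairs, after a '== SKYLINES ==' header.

== SKYLINES ==
[[13,18],[22,0]]
[[7,18],[22,0]]
[[7,18],[19,19],[22,0]]
[[7,18],[19,19],[22,15],[23,0]]
[[3,8],[6,0],[7,18],[19,19],[22,15],[23,0]]
[[3,8],[6,0],[7,18],[19,19],[22,15],[23,0],[31,19],[38,0]]
[[3,8],[6,0],[7,18],[19,19],[22,15],[23,0],[30,19],[39,0]]
[[3,8],[6,0],[7,18],[19,19],[22,15],[23,0],[30,19],[39,0]]
[[3,8],[6,0],[7,18],[19,19],[22,15],[23,0],[30,19],[39,0]]
[[0,6],[3,8],[6,0],[7,18],[19,19],[22,15],[23,0],[30,19],[39,0]]
[[0,6],[3,8],[6,0],[7,18],[19,19],[22,15],[23,5],[30,19],[39,0]]
[[0,6],[3,8],[6,0],[7,18],[19,19],[22,15],[23,5],[30,19],[39,0],[44,6],[50,0]]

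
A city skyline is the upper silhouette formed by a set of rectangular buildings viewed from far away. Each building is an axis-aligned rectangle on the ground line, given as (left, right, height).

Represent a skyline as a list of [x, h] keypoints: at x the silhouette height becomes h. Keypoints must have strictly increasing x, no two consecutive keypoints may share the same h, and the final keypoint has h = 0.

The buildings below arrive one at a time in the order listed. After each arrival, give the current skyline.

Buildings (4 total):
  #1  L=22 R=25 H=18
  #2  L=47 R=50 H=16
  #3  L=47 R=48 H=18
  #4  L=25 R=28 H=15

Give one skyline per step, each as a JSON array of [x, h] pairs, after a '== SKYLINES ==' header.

== SKYLINES ==
[[22,18],[25,0]]
[[22,18],[25,0],[47,16],[50,0]]
[[22,18],[25,0],[47,18],[48,16],[50,0]]
[[22,18],[25,15],[28,0],[47,18],[48,16],[50,0]]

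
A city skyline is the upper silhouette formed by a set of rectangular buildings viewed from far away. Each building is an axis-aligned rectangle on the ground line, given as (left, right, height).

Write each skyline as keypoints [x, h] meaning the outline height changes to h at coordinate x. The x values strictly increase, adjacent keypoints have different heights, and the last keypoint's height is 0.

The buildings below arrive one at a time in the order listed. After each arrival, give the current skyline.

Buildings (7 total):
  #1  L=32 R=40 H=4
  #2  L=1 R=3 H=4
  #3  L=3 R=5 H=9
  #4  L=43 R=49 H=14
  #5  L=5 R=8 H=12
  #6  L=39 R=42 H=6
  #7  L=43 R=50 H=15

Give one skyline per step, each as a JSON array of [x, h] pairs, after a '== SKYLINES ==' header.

== SKYLINES ==
[[32,4],[40,0]]
[[1,4],[3,0],[32,4],[40,0]]
[[1,4],[3,9],[5,0],[32,4],[40,0]]
[[1,4],[3,9],[5,0],[32,4],[40,0],[43,14],[49,0]]
[[1,4],[3,9],[5,12],[8,0],[32,4],[40,0],[43,14],[49,0]]
[[1,4],[3,9],[5,12],[8,0],[32,4],[39,6],[42,0],[43,14],[49,0]]
[[1,4],[3,9],[5,12],[8,0],[32,4],[39,6],[42,0],[43,15],[50,0]]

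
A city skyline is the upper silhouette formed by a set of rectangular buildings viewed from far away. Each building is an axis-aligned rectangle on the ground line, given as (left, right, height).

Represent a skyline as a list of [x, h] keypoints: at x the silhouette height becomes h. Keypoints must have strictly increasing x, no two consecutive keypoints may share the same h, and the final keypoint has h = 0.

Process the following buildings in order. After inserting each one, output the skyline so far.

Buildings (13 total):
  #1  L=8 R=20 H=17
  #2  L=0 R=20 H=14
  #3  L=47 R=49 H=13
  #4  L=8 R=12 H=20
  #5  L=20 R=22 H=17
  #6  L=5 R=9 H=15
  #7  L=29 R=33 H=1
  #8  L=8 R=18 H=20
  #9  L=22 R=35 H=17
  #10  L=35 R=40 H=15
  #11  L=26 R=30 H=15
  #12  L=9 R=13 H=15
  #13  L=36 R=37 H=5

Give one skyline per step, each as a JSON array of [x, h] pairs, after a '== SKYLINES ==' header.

== SKYLINES ==
[[8,17],[20,0]]
[[0,14],[8,17],[20,0]]
[[0,14],[8,17],[20,0],[47,13],[49,0]]
[[0,14],[8,20],[12,17],[20,0],[47,13],[49,0]]
[[0,14],[8,20],[12,17],[22,0],[47,13],[49,0]]
[[0,14],[5,15],[8,20],[12,17],[22,0],[47,13],[49,0]]
[[0,14],[5,15],[8,20],[12,17],[22,0],[29,1],[33,0],[47,13],[49,0]]
[[0,14],[5,15],[8,20],[18,17],[22,0],[29,1],[33,0],[47,13],[49,0]]
[[0,14],[5,15],[8,20],[18,17],[35,0],[47,13],[49,0]]
[[0,14],[5,15],[8,20],[18,17],[35,15],[40,0],[47,13],[49,0]]
[[0,14],[5,15],[8,20],[18,17],[35,15],[40,0],[47,13],[49,0]]
[[0,14],[5,15],[8,20],[18,17],[35,15],[40,0],[47,13],[49,0]]
[[0,14],[5,15],[8,20],[18,17],[35,15],[40,0],[47,13],[49,0]]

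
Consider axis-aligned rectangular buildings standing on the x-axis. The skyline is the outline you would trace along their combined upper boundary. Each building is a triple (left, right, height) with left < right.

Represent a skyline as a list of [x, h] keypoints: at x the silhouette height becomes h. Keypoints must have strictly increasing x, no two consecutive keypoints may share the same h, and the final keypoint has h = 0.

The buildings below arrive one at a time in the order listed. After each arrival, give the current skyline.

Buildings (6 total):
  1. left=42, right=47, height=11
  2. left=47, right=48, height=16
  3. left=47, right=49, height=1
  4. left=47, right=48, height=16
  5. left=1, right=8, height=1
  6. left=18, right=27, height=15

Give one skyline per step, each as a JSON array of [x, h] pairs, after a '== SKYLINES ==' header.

== SKYLINES ==
[[42,11],[47,0]]
[[42,11],[47,16],[48,0]]
[[42,11],[47,16],[48,1],[49,0]]
[[42,11],[47,16],[48,1],[49,0]]
[[1,1],[8,0],[42,11],[47,16],[48,1],[49,0]]
[[1,1],[8,0],[18,15],[27,0],[42,11],[47,16],[48,1],[49,0]]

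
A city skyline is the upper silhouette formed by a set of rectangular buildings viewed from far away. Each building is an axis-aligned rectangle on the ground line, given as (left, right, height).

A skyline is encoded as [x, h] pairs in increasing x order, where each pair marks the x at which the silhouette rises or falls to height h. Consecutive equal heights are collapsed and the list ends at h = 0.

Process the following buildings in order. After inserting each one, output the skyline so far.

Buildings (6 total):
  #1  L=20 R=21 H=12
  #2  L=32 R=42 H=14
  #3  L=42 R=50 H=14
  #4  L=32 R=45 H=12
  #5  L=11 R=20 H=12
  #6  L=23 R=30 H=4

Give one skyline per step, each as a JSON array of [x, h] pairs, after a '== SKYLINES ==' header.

== SKYLINES ==
[[20,12],[21,0]]
[[20,12],[21,0],[32,14],[42,0]]
[[20,12],[21,0],[32,14],[50,0]]
[[20,12],[21,0],[32,14],[50,0]]
[[11,12],[21,0],[32,14],[50,0]]
[[11,12],[21,0],[23,4],[30,0],[32,14],[50,0]]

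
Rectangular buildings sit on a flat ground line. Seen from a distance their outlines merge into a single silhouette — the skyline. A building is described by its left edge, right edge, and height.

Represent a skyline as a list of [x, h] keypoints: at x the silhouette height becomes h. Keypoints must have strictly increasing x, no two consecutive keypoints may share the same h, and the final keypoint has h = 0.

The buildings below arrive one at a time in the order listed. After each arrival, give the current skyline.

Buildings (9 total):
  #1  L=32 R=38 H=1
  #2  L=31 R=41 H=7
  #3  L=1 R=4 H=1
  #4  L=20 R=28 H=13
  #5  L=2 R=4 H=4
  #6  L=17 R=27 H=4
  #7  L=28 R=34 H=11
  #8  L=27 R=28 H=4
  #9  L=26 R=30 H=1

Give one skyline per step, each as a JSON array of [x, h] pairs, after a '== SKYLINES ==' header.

== SKYLINES ==
[[32,1],[38,0]]
[[31,7],[41,0]]
[[1,1],[4,0],[31,7],[41,0]]
[[1,1],[4,0],[20,13],[28,0],[31,7],[41,0]]
[[1,1],[2,4],[4,0],[20,13],[28,0],[31,7],[41,0]]
[[1,1],[2,4],[4,0],[17,4],[20,13],[28,0],[31,7],[41,0]]
[[1,1],[2,4],[4,0],[17,4],[20,13],[28,11],[34,7],[41,0]]
[[1,1],[2,4],[4,0],[17,4],[20,13],[28,11],[34,7],[41,0]]
[[1,1],[2,4],[4,0],[17,4],[20,13],[28,11],[34,7],[41,0]]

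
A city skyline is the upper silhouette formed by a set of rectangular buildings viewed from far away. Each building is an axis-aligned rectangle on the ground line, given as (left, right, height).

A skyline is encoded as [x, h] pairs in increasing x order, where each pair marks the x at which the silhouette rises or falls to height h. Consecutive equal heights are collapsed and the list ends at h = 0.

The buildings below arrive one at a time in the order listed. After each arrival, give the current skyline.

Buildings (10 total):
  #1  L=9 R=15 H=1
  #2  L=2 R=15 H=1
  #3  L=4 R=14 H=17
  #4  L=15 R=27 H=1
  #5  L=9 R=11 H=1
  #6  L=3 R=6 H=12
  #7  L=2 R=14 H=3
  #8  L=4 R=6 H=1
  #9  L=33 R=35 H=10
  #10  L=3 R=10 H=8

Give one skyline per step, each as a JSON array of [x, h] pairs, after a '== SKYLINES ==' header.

== SKYLINES ==
[[9,1],[15,0]]
[[2,1],[15,0]]
[[2,1],[4,17],[14,1],[15,0]]
[[2,1],[4,17],[14,1],[27,0]]
[[2,1],[4,17],[14,1],[27,0]]
[[2,1],[3,12],[4,17],[14,1],[27,0]]
[[2,3],[3,12],[4,17],[14,1],[27,0]]
[[2,3],[3,12],[4,17],[14,1],[27,0]]
[[2,3],[3,12],[4,17],[14,1],[27,0],[33,10],[35,0]]
[[2,3],[3,12],[4,17],[14,1],[27,0],[33,10],[35,0]]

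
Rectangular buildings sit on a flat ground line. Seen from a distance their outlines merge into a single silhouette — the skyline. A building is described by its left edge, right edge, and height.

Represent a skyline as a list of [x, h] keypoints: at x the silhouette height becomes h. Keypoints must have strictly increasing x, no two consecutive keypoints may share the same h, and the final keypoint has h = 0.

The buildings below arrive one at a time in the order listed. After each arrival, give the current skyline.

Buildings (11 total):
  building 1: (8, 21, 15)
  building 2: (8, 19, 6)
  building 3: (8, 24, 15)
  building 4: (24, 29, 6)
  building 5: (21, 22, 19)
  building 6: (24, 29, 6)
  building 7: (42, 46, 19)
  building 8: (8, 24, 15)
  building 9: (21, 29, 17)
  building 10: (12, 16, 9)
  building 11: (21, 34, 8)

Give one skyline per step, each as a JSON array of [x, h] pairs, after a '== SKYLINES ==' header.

== SKYLINES ==
[[8,15],[21,0]]
[[8,15],[21,0]]
[[8,15],[24,0]]
[[8,15],[24,6],[29,0]]
[[8,15],[21,19],[22,15],[24,6],[29,0]]
[[8,15],[21,19],[22,15],[24,6],[29,0]]
[[8,15],[21,19],[22,15],[24,6],[29,0],[42,19],[46,0]]
[[8,15],[21,19],[22,15],[24,6],[29,0],[42,19],[46,0]]
[[8,15],[21,19],[22,17],[29,0],[42,19],[46,0]]
[[8,15],[21,19],[22,17],[29,0],[42,19],[46,0]]
[[8,15],[21,19],[22,17],[29,8],[34,0],[42,19],[46,0]]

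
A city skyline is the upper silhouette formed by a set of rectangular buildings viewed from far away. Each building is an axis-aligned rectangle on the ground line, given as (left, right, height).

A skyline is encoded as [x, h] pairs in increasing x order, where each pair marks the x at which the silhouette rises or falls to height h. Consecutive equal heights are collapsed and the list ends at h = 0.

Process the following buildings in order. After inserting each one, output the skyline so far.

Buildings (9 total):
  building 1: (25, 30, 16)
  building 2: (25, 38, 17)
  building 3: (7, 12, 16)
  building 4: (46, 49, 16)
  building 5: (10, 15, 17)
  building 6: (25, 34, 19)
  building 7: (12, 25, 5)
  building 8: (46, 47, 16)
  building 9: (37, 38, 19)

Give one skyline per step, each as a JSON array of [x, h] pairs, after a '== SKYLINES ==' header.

== SKYLINES ==
[[25,16],[30,0]]
[[25,17],[38,0]]
[[7,16],[12,0],[25,17],[38,0]]
[[7,16],[12,0],[25,17],[38,0],[46,16],[49,0]]
[[7,16],[10,17],[15,0],[25,17],[38,0],[46,16],[49,0]]
[[7,16],[10,17],[15,0],[25,19],[34,17],[38,0],[46,16],[49,0]]
[[7,16],[10,17],[15,5],[25,19],[34,17],[38,0],[46,16],[49,0]]
[[7,16],[10,17],[15,5],[25,19],[34,17],[38,0],[46,16],[49,0]]
[[7,16],[10,17],[15,5],[25,19],[34,17],[37,19],[38,0],[46,16],[49,0]]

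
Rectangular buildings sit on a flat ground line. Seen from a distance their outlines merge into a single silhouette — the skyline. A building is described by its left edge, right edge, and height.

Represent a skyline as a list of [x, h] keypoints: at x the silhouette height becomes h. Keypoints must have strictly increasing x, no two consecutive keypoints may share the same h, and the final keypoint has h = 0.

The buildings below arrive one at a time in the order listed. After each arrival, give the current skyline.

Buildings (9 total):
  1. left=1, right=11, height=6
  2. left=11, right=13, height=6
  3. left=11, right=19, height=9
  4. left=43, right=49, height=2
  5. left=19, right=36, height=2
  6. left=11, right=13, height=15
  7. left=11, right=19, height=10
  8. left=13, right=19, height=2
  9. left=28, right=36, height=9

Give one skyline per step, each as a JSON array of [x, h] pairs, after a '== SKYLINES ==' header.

== SKYLINES ==
[[1,6],[11,0]]
[[1,6],[13,0]]
[[1,6],[11,9],[19,0]]
[[1,6],[11,9],[19,0],[43,2],[49,0]]
[[1,6],[11,9],[19,2],[36,0],[43,2],[49,0]]
[[1,6],[11,15],[13,9],[19,2],[36,0],[43,2],[49,0]]
[[1,6],[11,15],[13,10],[19,2],[36,0],[43,2],[49,0]]
[[1,6],[11,15],[13,10],[19,2],[36,0],[43,2],[49,0]]
[[1,6],[11,15],[13,10],[19,2],[28,9],[36,0],[43,2],[49,0]]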